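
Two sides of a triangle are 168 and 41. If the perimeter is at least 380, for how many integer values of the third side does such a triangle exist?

38

Triangle inequality: 127 < x < 209. Perimeter ≥ 380 gives x ≥ 380 − 168 − 41 = 171.
So 171 ≤ x < 209; integers 171 through 208: 38 values.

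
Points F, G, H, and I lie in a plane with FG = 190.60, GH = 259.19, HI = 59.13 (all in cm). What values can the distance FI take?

The maximum is all hops collinear in one direction: 190.60 + 259.19 + 59.13 = 508.92.
The longest hop is 259.19; the others sum to 249.73. Folding the others back against it leaves at least 259.19 − 249.73 = 9.46.

9.46 ≤ FI ≤ 508.92 cm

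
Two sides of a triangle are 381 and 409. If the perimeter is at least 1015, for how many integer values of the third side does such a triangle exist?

565

Triangle inequality: 28 < x < 790. Perimeter ≥ 1015 gives x ≥ 1015 − 381 − 409 = 225.
So 225 ≤ x < 790; integers 225 through 789: 565 values.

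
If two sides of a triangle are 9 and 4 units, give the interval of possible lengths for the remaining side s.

By the triangle inequality, s must be less than 9 + 4 = 13 and greater than |9 − 4| = 5.

5 < s < 13 (units)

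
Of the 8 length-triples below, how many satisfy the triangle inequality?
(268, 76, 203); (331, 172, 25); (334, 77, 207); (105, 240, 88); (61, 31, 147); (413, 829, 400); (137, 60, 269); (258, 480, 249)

(76,203,268): 76+203 > 268 → valid
(25,172,331): 25+172 ≤ 331 → not valid
(77,207,334): 77+207 ≤ 334 → not valid
(88,105,240): 88+105 ≤ 240 → not valid
(31,61,147): 31+61 ≤ 147 → not valid
(400,413,829): 400+413 ≤ 829 → not valid
(60,137,269): 60+137 ≤ 269 → not valid
(249,258,480): 249+258 > 480 → valid
2 of the 8 triples form a triangle.

2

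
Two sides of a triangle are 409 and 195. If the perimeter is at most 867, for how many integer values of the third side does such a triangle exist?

49

Triangle inequality: 214 < x < 604. Perimeter ≤ 867 gives x ≤ 867 − 409 − 195 = 263.
So 214 < x ≤ 263; integers 215 through 263: 49 values.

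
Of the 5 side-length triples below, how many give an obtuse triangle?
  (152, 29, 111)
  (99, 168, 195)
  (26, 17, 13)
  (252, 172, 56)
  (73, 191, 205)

2

(152,29,111): 29+111 ≤ 152, not a triangle
(99,168,195): 99²+168² = 38025 = 195² → right
(26,17,13): 13²+17² = 458 < 676 = 26² → obtuse
(252,172,56): 56+172 ≤ 252, not a triangle
(73,191,205): 73²+191² = 41810 < 42025 = 205² → obtuse
2 of the 5 are obtuse.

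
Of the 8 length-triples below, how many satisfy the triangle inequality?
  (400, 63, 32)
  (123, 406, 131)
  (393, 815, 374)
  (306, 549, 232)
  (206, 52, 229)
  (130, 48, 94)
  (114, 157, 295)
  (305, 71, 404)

2

(32,63,400): 32+63 ≤ 400 → not valid
(123,131,406): 123+131 ≤ 406 → not valid
(374,393,815): 374+393 ≤ 815 → not valid
(232,306,549): 232+306 ≤ 549 → not valid
(52,206,229): 52+206 > 229 → valid
(48,94,130): 48+94 > 130 → valid
(114,157,295): 114+157 ≤ 295 → not valid
(71,305,404): 71+305 ≤ 404 → not valid
2 of the 8 triples form a triangle.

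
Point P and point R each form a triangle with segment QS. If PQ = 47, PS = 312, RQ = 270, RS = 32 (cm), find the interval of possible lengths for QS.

265 < QS < 302

From triangle PQS: |47 − 312| < QS < 47 + 312, i.e. 265 < QS < 359.
From triangle RQS: 238 < QS < 302.
Both must hold, so QS lies in the intersection.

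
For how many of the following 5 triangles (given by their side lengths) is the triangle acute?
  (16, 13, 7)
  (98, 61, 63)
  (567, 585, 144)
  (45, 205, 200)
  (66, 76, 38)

(16,13,7): 7²+13² = 218 < 256 = 16² → obtuse
(98,61,63): 61²+63² = 7690 < 9604 = 98² → obtuse
(567,585,144): 144²+567² = 342225 = 585² → right
(45,205,200): 45²+200² = 42025 = 205² → right
(66,76,38): 38²+66² = 5800 > 5776 = 76² → acute
1 of the 5 is acute.

1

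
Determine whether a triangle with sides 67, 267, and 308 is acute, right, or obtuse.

obtuse

Compare the square of the longest side to the sum of squares of the other two: 67² + 267² = 75778 < 94864 = 308².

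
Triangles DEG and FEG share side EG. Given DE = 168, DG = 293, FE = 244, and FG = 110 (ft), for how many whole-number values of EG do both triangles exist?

219

From triangle DEG: 125 < EG < 461.
From triangle FEG: 134 < EG < 354.
Intersection: 134 < EG < 354, so integers 135 through 353: 219 values.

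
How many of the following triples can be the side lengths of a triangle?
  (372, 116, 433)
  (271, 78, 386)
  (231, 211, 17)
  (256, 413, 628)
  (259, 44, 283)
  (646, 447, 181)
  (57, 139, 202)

(116,372,433): 116+372 > 433 → valid
(78,271,386): 78+271 ≤ 386 → not valid
(17,211,231): 17+211 ≤ 231 → not valid
(256,413,628): 256+413 > 628 → valid
(44,259,283): 44+259 > 283 → valid
(181,447,646): 181+447 ≤ 646 → not valid
(57,139,202): 57+139 ≤ 202 → not valid
3 of the 7 triples form a triangle.

3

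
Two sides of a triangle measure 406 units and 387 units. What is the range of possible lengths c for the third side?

19 < c < 793

By the triangle inequality, c must be less than 406 + 387 = 793 and greater than |406 − 387| = 19.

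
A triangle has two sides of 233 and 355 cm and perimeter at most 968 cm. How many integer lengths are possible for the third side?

258

Triangle inequality: 122 < x < 588. Perimeter ≤ 968 gives x ≤ 968 − 233 − 355 = 380.
So 122 < x ≤ 380; integers 123 through 380: 258 values.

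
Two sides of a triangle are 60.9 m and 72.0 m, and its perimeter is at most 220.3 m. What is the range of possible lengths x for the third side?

Triangle inequality alone gives 11.1 < x < 132.9.
The perimeter condition gives x ≤ 220.3 − 60.9 − 72.0 = 87.4.
Intersecting the two: 11.1 < x ≤ 87.4.

11.1 < x ≤ 87.4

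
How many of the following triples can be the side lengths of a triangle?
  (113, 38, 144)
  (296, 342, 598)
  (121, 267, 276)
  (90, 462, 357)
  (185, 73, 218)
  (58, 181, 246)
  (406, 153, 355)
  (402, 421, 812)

6

(38,113,144): 38+113 > 144 → valid
(296,342,598): 296+342 > 598 → valid
(121,267,276): 121+267 > 276 → valid
(90,357,462): 90+357 ≤ 462 → not valid
(73,185,218): 73+185 > 218 → valid
(58,181,246): 58+181 ≤ 246 → not valid
(153,355,406): 153+355 > 406 → valid
(402,421,812): 402+421 > 812 → valid
6 of the 8 triples form a triangle.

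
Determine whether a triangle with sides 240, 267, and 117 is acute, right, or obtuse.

right

Compare the square of the longest side to the sum of squares of the other two: 117² + 240² = 71289 = 267².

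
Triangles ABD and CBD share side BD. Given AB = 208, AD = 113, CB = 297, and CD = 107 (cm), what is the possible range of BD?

190 < BD < 321

From triangle ABD: |208 − 113| < BD < 208 + 113, i.e. 95 < BD < 321.
From triangle CBD: 190 < BD < 404.
Both must hold, so BD lies in the intersection.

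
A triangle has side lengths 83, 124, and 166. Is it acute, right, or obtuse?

Compare the square of the longest side to the sum of squares of the other two: 83² + 124² = 22265 < 27556 = 166².

obtuse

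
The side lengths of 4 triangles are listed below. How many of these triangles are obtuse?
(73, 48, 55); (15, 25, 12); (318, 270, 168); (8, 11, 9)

(73,48,55): 48²+55² = 5329 = 73² → right
(15,25,12): 12²+15² = 369 < 625 = 25² → obtuse
(318,270,168): 168²+270² = 101124 = 318² → right
(8,11,9): 8²+9² = 145 > 121 = 11² → acute
1 of the 4 is obtuse.

1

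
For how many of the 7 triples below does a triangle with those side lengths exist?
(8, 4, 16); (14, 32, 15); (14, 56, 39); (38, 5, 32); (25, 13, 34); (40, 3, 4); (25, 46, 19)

1

(4,8,16): 4+8 ≤ 16 → not valid
(14,15,32): 14+15 ≤ 32 → not valid
(14,39,56): 14+39 ≤ 56 → not valid
(5,32,38): 5+32 ≤ 38 → not valid
(13,25,34): 13+25 > 34 → valid
(3,4,40): 3+4 ≤ 40 → not valid
(19,25,46): 19+25 ≤ 46 → not valid
1 of the 7 triples forms a triangle.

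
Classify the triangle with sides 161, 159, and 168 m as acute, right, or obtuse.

Compare the square of the longest side to the sum of squares of the other two: 159² + 161² = 51202 > 28224 = 168².

acute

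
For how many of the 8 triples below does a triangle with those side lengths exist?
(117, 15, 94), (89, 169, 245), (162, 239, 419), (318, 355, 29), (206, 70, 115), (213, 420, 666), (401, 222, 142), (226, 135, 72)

(15,94,117): 15+94 ≤ 117 → not valid
(89,169,245): 89+169 > 245 → valid
(162,239,419): 162+239 ≤ 419 → not valid
(29,318,355): 29+318 ≤ 355 → not valid
(70,115,206): 70+115 ≤ 206 → not valid
(213,420,666): 213+420 ≤ 666 → not valid
(142,222,401): 142+222 ≤ 401 → not valid
(72,135,226): 72+135 ≤ 226 → not valid
1 of the 8 triples forms a triangle.

1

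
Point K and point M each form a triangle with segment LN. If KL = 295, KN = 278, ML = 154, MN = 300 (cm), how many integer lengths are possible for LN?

307

From triangle KLN: 17 < LN < 573.
From triangle MLN: 146 < LN < 454.
Intersection: 146 < LN < 454, so integers 147 through 453: 307 values.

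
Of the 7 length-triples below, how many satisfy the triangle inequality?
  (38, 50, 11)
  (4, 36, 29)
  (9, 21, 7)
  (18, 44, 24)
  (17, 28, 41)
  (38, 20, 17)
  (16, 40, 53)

(11,38,50): 11+38 ≤ 50 → not valid
(4,29,36): 4+29 ≤ 36 → not valid
(7,9,21): 7+9 ≤ 21 → not valid
(18,24,44): 18+24 ≤ 44 → not valid
(17,28,41): 17+28 > 41 → valid
(17,20,38): 17+20 ≤ 38 → not valid
(16,40,53): 16+40 > 53 → valid
2 of the 7 triples form a triangle.

2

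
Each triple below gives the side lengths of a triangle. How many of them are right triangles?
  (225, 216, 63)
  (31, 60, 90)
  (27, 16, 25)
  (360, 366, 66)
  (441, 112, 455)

(225,216,63): 63²+216² = 50625 = 225² → right
(31,60,90): 31²+60² = 4561 < 8100 = 90² → obtuse
(27,16,25): 16²+25² = 881 > 729 = 27² → acute
(360,366,66): 66²+360² = 133956 = 366² → right
(441,112,455): 112²+441² = 207025 = 455² → right
3 of the 5 are right.

3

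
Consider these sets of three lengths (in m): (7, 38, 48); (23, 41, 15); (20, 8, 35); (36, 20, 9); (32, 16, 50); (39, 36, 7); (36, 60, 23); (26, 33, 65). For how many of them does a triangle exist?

(7,38,48): 7+38 ≤ 48 → not valid
(15,23,41): 15+23 ≤ 41 → not valid
(8,20,35): 8+20 ≤ 35 → not valid
(9,20,36): 9+20 ≤ 36 → not valid
(16,32,50): 16+32 ≤ 50 → not valid
(7,36,39): 7+36 > 39 → valid
(23,36,60): 23+36 ≤ 60 → not valid
(26,33,65): 26+33 ≤ 65 → not valid
1 of the 8 triples forms a triangle.

1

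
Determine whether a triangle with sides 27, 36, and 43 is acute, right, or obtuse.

Compare the square of the longest side to the sum of squares of the other two: 27² + 36² = 2025 > 1849 = 43².

acute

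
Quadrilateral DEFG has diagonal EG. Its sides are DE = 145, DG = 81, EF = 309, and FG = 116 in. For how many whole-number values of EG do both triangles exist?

From triangle DEG: 64 < EG < 226.
From triangle FEG: 193 < EG < 425.
Intersection: 193 < EG < 226, so integers 194 through 225: 32 values.

32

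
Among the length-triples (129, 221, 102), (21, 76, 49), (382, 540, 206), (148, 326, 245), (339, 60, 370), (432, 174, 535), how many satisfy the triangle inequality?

5

(102,129,221): 102+129 > 221 → valid
(21,49,76): 21+49 ≤ 76 → not valid
(206,382,540): 206+382 > 540 → valid
(148,245,326): 148+245 > 326 → valid
(60,339,370): 60+339 > 370 → valid
(174,432,535): 174+432 > 535 → valid
5 of the 6 triples form a triangle.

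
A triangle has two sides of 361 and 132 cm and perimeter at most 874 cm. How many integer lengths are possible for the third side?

152

Triangle inequality: 229 < x < 493. Perimeter ≤ 874 gives x ≤ 874 − 361 − 132 = 381.
So 229 < x ≤ 381; integers 230 through 381: 152 values.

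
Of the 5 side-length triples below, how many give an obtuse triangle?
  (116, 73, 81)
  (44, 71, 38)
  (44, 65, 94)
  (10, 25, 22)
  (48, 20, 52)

(116,73,81): 73²+81² = 11890 < 13456 = 116² → obtuse
(44,71,38): 38²+44² = 3380 < 5041 = 71² → obtuse
(44,65,94): 44²+65² = 6161 < 8836 = 94² → obtuse
(10,25,22): 10²+22² = 584 < 625 = 25² → obtuse
(48,20,52): 20²+48² = 2704 = 52² → right
4 of the 5 are obtuse.

4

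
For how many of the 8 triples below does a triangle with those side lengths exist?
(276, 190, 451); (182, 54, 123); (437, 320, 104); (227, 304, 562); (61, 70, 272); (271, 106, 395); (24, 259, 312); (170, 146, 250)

(190,276,451): 190+276 > 451 → valid
(54,123,182): 54+123 ≤ 182 → not valid
(104,320,437): 104+320 ≤ 437 → not valid
(227,304,562): 227+304 ≤ 562 → not valid
(61,70,272): 61+70 ≤ 272 → not valid
(106,271,395): 106+271 ≤ 395 → not valid
(24,259,312): 24+259 ≤ 312 → not valid
(146,170,250): 146+170 > 250 → valid
2 of the 8 triples form a triangle.

2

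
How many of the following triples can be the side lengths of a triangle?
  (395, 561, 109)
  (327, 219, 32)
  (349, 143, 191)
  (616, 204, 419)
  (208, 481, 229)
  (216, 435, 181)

1

(109,395,561): 109+395 ≤ 561 → not valid
(32,219,327): 32+219 ≤ 327 → not valid
(143,191,349): 143+191 ≤ 349 → not valid
(204,419,616): 204+419 > 616 → valid
(208,229,481): 208+229 ≤ 481 → not valid
(181,216,435): 181+216 ≤ 435 → not valid
1 of the 6 triples forms a triangle.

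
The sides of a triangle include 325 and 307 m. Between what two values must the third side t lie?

18 < t < 632 (m)

By the triangle inequality, t must be less than 325 + 307 = 632 and greater than |325 − 307| = 18.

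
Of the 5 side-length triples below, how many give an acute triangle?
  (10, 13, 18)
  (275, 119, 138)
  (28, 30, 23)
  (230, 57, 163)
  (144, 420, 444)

1

(10,13,18): 10²+13² = 269 < 324 = 18² → obtuse
(275,119,138): 119+138 ≤ 275, not a triangle
(28,30,23): 23²+28² = 1313 > 900 = 30² → acute
(230,57,163): 57+163 ≤ 230, not a triangle
(144,420,444): 144²+420² = 197136 = 444² → right
1 of the 5 is acute.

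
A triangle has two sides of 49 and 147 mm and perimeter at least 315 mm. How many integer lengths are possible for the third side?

Triangle inequality: 98 < x < 196. Perimeter ≥ 315 gives x ≥ 315 − 49 − 147 = 119.
So 119 ≤ x < 196; integers 119 through 195: 77 values.

77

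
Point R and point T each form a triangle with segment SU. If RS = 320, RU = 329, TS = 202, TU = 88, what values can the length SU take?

114 < SU < 290

From triangle RSU: |320 − 329| < SU < 320 + 329, i.e. 9 < SU < 649.
From triangle TSU: 114 < SU < 290.
Both must hold, so SU lies in the intersection.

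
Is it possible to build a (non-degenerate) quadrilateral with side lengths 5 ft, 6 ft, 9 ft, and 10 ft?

A quadrilateral exists iff every side is shorter than the sum of the others — equivalently, the longest side is less than the sum of the rest.
Longest side 10 < 20 (sum of the remaining 3), so yes.

Yes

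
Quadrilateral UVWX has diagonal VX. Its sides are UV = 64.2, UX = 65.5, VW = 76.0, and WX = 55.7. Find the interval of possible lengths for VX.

20.3 < VX < 129.7

From triangle UVX: |64.2 − 65.5| < VX < 64.2 + 65.5, i.e. 1.3 < VX < 129.7.
From triangle WVX: 20.3 < VX < 131.7.
Both must hold, so VX lies in the intersection.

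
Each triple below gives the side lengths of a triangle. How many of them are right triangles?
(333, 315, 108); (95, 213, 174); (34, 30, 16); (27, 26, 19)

(333,315,108): 108²+315² = 110889 = 333² → right
(95,213,174): 95²+174² = 39301 < 45369 = 213² → obtuse
(34,30,16): 16²+30² = 1156 = 34² → right
(27,26,19): 19²+26² = 1037 > 729 = 27² → acute
2 of the 4 are right.

2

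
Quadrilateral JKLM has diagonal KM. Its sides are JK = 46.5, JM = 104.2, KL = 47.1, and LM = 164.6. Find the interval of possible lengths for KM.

117.5 < KM < 150.7

From triangle JKM: |46.5 − 104.2| < KM < 46.5 + 104.2, i.e. 57.7 < KM < 150.7.
From triangle LKM: 117.5 < KM < 211.7.
Both must hold, so KM lies in the intersection.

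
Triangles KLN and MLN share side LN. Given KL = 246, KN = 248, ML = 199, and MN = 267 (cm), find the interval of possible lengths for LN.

68 < LN < 466

From triangle KLN: |246 − 248| < LN < 246 + 248, i.e. 2 < LN < 494.
From triangle MLN: 68 < LN < 466.
Both must hold, so LN lies in the intersection.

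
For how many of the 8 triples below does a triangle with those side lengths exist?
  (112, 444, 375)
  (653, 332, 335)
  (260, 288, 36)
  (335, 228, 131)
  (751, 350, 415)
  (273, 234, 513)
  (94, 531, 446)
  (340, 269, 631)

(112,375,444): 112+375 > 444 → valid
(332,335,653): 332+335 > 653 → valid
(36,260,288): 36+260 > 288 → valid
(131,228,335): 131+228 > 335 → valid
(350,415,751): 350+415 > 751 → valid
(234,273,513): 234+273 ≤ 513 → not valid
(94,446,531): 94+446 > 531 → valid
(269,340,631): 269+340 ≤ 631 → not valid
6 of the 8 triples form a triangle.

6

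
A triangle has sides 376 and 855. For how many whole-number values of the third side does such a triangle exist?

The third side lies in the open interval (479, 1231).
Integers from 480 to 1230 inclusive: 1230 − 480 + 1 = 751.

751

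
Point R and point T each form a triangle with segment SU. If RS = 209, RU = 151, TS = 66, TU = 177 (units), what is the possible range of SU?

111 < SU < 243

From triangle RSU: |209 − 151| < SU < 209 + 151, i.e. 58 < SU < 360.
From triangle TSU: 111 < SU < 243.
Both must hold, so SU lies in the intersection.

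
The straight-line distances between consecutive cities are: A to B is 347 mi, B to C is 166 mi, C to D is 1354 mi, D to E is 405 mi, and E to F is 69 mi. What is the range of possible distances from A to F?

367 ≤ AF ≤ 2341 mi

The maximum is all hops collinear in one direction: 347 + 166 + 1354 + 405 + 69 = 2341.
The longest hop is 1354; the others sum to 987. Folding the others back against it leaves at least 1354 − 987 = 367.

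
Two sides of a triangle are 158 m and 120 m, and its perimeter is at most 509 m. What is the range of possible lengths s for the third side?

38 < s ≤ 231

Triangle inequality alone gives 38 < s < 278.
The perimeter condition gives s ≤ 509 − 158 − 120 = 231.
Intersecting the two: 38 < s ≤ 231.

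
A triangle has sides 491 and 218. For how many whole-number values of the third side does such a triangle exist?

435

The third side lies in the open interval (273, 709).
Integers from 274 to 708 inclusive: 708 − 274 + 1 = 435.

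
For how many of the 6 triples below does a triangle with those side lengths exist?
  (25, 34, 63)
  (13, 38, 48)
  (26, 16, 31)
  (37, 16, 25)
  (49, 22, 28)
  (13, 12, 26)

(25,34,63): 25+34 ≤ 63 → not valid
(13,38,48): 13+38 > 48 → valid
(16,26,31): 16+26 > 31 → valid
(16,25,37): 16+25 > 37 → valid
(22,28,49): 22+28 > 49 → valid
(12,13,26): 12+13 ≤ 26 → not valid
4 of the 6 triples form a triangle.

4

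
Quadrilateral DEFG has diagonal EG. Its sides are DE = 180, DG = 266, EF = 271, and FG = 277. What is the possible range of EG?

86 < EG < 446

From triangle DEG: |180 − 266| < EG < 180 + 266, i.e. 86 < EG < 446.
From triangle FEG: 6 < EG < 548.
Both must hold, so EG lies in the intersection.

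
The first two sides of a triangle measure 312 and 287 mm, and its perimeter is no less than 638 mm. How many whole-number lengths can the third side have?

Triangle inequality: 25 < x < 599. Perimeter ≥ 638 gives x ≥ 638 − 312 − 287 = 39.
So 39 ≤ x < 599; integers 39 through 598: 560 values.

560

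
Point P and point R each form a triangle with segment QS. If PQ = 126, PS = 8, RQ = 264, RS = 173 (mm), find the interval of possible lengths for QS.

From triangle PQS: |126 − 8| < QS < 126 + 8, i.e. 118 < QS < 134.
From triangle RQS: 91 < QS < 437.
Both must hold, so QS lies in the intersection.

118 < QS < 134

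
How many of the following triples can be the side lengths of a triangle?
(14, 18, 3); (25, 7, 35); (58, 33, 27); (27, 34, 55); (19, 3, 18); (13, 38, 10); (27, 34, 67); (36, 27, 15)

4

(3,14,18): 3+14 ≤ 18 → not valid
(7,25,35): 7+25 ≤ 35 → not valid
(27,33,58): 27+33 > 58 → valid
(27,34,55): 27+34 > 55 → valid
(3,18,19): 3+18 > 19 → valid
(10,13,38): 10+13 ≤ 38 → not valid
(27,34,67): 27+34 ≤ 67 → not valid
(15,27,36): 15+27 > 36 → valid
4 of the 8 triples form a triangle.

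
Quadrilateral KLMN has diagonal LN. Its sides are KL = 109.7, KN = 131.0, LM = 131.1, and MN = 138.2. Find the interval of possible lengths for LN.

21.3 < LN < 240.7

From triangle KLN: |109.7 − 131.0| < LN < 109.7 + 131.0, i.e. 21.3 < LN < 240.7.
From triangle MLN: 7.1 < LN < 269.3.
Both must hold, so LN lies in the intersection.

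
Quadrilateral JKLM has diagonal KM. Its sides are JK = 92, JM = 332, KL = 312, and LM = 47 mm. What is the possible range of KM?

From triangle JKM: |92 − 332| < KM < 92 + 332, i.e. 240 < KM < 424.
From triangle LKM: 265 < KM < 359.
Both must hold, so KM lies in the intersection.

265 < KM < 359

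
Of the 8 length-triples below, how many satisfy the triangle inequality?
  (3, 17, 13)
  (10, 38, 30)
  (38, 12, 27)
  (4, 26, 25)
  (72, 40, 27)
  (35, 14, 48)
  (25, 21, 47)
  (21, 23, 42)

5

(3,13,17): 3+13 ≤ 17 → not valid
(10,30,38): 10+30 > 38 → valid
(12,27,38): 12+27 > 38 → valid
(4,25,26): 4+25 > 26 → valid
(27,40,72): 27+40 ≤ 72 → not valid
(14,35,48): 14+35 > 48 → valid
(21,25,47): 21+25 ≤ 47 → not valid
(21,23,42): 21+23 > 42 → valid
5 of the 8 triples form a triangle.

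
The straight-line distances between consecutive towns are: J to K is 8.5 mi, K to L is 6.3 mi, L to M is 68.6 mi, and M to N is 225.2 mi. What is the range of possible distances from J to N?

The maximum is all hops collinear in one direction: 8.5 + 6.3 + 68.6 + 225.2 = 308.6.
The longest hop is 225.2; the others sum to 83.4. Folding the others back against it leaves at least 225.2 − 83.4 = 141.8.

141.8 ≤ JN ≤ 308.6 mi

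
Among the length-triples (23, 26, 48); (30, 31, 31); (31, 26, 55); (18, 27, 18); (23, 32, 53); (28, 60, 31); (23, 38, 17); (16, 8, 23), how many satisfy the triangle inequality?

7

(23,26,48): 23+26 > 48 → valid
(30,31,31): 30+31 > 31 → valid
(26,31,55): 26+31 > 55 → valid
(18,18,27): 18+18 > 27 → valid
(23,32,53): 23+32 > 53 → valid
(28,31,60): 28+31 ≤ 60 → not valid
(17,23,38): 17+23 > 38 → valid
(8,16,23): 8+16 > 23 → valid
7 of the 8 triples form a triangle.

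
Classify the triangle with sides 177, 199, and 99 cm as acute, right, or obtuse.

Compare the square of the longest side to the sum of squares of the other two: 99² + 177² = 41130 > 39601 = 199².

acute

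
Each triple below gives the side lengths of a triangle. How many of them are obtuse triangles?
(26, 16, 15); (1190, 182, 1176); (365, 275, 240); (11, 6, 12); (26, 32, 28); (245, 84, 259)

(26,16,15): 15²+16² = 481 < 676 = 26² → obtuse
(1190,182,1176): 182²+1176² = 1416100 = 1190² → right
(365,275,240): 240²+275² = 133225 = 365² → right
(11,6,12): 6²+11² = 157 > 144 = 12² → acute
(26,32,28): 26²+28² = 1460 > 1024 = 32² → acute
(245,84,259): 84²+245² = 67081 = 259² → right
1 of the 6 is obtuse.

1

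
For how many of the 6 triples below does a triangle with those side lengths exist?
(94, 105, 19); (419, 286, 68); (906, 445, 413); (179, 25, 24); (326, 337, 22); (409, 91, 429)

3

(19,94,105): 19+94 > 105 → valid
(68,286,419): 68+286 ≤ 419 → not valid
(413,445,906): 413+445 ≤ 906 → not valid
(24,25,179): 24+25 ≤ 179 → not valid
(22,326,337): 22+326 > 337 → valid
(91,409,429): 91+409 > 429 → valid
3 of the 6 triples form a triangle.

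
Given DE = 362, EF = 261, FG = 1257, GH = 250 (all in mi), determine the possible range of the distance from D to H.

384 ≤ DH ≤ 2130 mi

The maximum is all hops collinear in one direction: 362 + 261 + 1257 + 250 = 2130.
The longest hop is 1257; the others sum to 873. Folding the others back against it leaves at least 1257 − 873 = 384.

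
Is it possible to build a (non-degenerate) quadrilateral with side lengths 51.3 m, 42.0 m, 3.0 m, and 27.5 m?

Yes

A quadrilateral exists iff every side is shorter than the sum of the others — equivalently, the longest side is less than the sum of the rest.
Longest side 51.3 < 72.5 (sum of the remaining 3), so yes.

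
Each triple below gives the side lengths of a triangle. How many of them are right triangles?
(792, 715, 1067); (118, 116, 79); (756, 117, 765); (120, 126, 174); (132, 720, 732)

4

(792,715,1067): 715²+792² = 1138489 = 1067² → right
(118,116,79): 79²+116² = 19697 > 13924 = 118² → acute
(756,117,765): 117²+756² = 585225 = 765² → right
(120,126,174): 120²+126² = 30276 = 174² → right
(132,720,732): 132²+720² = 535824 = 732² → right
4 of the 5 are right.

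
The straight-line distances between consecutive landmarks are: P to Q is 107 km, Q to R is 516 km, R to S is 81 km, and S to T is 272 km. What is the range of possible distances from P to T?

The maximum is all hops collinear in one direction: 107 + 516 + 81 + 272 = 976.
The longest hop is 516; the others sum to 460. Folding the others back against it leaves at least 516 − 460 = 56.

56 ≤ PT ≤ 976 km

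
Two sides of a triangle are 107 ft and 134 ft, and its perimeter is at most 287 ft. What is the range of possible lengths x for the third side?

27 < x ≤ 46

Triangle inequality alone gives 27 < x < 241.
The perimeter condition gives x ≤ 287 − 107 − 134 = 46.
Intersecting the two: 27 < x ≤ 46.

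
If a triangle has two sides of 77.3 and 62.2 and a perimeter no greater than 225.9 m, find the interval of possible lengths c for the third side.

Triangle inequality alone gives 15.1 < c < 139.5.
The perimeter condition gives c ≤ 225.9 − 77.3 − 62.2 = 86.4.
Intersecting the two: 15.1 < c ≤ 86.4.

15.1 < c ≤ 86.4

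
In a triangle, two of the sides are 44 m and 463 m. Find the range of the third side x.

By the triangle inequality, x must be less than 44 + 463 = 507 and greater than |44 − 463| = 419.

419 < x < 507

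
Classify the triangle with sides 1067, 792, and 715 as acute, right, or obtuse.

Compare the square of the longest side to the sum of squares of the other two: 715² + 792² = 1138489 = 1067².

right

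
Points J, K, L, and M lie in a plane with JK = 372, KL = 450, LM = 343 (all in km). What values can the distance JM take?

0 ≤ JM ≤ 1165 km

The maximum is all hops collinear in one direction: 372 + 450 + 343 = 1165.
The longest hop is 450; the others sum to 715. Since 450 ≤ 715, the path can fold back on itself completely, so the minimum distance is 0.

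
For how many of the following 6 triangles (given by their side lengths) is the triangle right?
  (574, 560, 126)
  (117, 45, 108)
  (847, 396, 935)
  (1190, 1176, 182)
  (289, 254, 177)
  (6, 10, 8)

(574,560,126): 126²+560² = 329476 = 574² → right
(117,45,108): 45²+108² = 13689 = 117² → right
(847,396,935): 396²+847² = 874225 = 935² → right
(1190,1176,182): 182²+1176² = 1416100 = 1190² → right
(289,254,177): 177²+254² = 95845 > 83521 = 289² → acute
(6,10,8): 6²+8² = 100 = 10² → right
5 of the 6 are right.

5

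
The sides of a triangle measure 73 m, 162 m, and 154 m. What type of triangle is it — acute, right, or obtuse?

acute

Compare the square of the longest side to the sum of squares of the other two: 73² + 154² = 29045 > 26244 = 162².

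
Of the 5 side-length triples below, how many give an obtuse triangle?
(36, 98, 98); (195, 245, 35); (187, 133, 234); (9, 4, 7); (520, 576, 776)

(36,98,98): 36²+98² = 10900 > 9604 = 98² → acute
(195,245,35): 35+195 ≤ 245, not a triangle
(187,133,234): 133²+187² = 52658 < 54756 = 234² → obtuse
(9,4,7): 4²+7² = 65 < 81 = 9² → obtuse
(520,576,776): 520²+576² = 602176 = 776² → right
2 of the 5 are obtuse.

2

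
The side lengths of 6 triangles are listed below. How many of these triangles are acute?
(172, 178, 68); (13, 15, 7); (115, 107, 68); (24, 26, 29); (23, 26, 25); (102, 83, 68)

5

(172,178,68): 68²+172² = 34208 > 31684 = 178² → acute
(13,15,7): 7²+13² = 218 < 225 = 15² → obtuse
(115,107,68): 68²+107² = 16073 > 13225 = 115² → acute
(24,26,29): 24²+26² = 1252 > 841 = 29² → acute
(23,26,25): 23²+25² = 1154 > 676 = 26² → acute
(102,83,68): 68²+83² = 11513 > 10404 = 102² → acute
5 of the 6 are acute.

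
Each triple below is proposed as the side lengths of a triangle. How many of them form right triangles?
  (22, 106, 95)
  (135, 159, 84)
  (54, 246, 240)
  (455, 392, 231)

(22,106,95): 22²+95² = 9509 < 11236 = 106² → obtuse
(135,159,84): 84²+135² = 25281 = 159² → right
(54,246,240): 54²+240² = 60516 = 246² → right
(455,392,231): 231²+392² = 207025 = 455² → right
3 of the 4 are right.

3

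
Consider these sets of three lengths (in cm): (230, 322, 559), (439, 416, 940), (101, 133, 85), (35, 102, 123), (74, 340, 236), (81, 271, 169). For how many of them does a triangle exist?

2

(230,322,559): 230+322 ≤ 559 → not valid
(416,439,940): 416+439 ≤ 940 → not valid
(85,101,133): 85+101 > 133 → valid
(35,102,123): 35+102 > 123 → valid
(74,236,340): 74+236 ≤ 340 → not valid
(81,169,271): 81+169 ≤ 271 → not valid
2 of the 6 triples form a triangle.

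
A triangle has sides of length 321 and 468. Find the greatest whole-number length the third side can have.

788

The third side must be strictly less than 321 + 468 = 789.
The largest integer below 789 is 788.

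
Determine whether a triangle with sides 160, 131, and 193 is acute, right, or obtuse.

acute

Compare the square of the longest side to the sum of squares of the other two: 131² + 160² = 42761 > 37249 = 193².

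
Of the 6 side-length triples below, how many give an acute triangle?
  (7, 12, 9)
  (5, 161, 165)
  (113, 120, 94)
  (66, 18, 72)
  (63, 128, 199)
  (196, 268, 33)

(7,12,9): 7²+9² = 130 < 144 = 12² → obtuse
(5,161,165): 5²+161² = 25946 < 27225 = 165² → obtuse
(113,120,94): 94²+113² = 21605 > 14400 = 120² → acute
(66,18,72): 18²+66² = 4680 < 5184 = 72² → obtuse
(63,128,199): 63+128 ≤ 199, not a triangle
(196,268,33): 33+196 ≤ 268, not a triangle
1 of the 6 is acute.

1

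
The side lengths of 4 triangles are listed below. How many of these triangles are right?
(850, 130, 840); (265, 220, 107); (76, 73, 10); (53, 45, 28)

(850,130,840): 130²+840² = 722500 = 850² → right
(265,220,107): 107²+220² = 59849 < 70225 = 265² → obtuse
(76,73,10): 10²+73² = 5429 < 5776 = 76² → obtuse
(53,45,28): 28²+45² = 2809 = 53² → right
2 of the 4 are right.

2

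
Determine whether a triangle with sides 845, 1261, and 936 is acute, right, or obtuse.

Compare the square of the longest side to the sum of squares of the other two: 845² + 936² = 1590121 = 1261².

right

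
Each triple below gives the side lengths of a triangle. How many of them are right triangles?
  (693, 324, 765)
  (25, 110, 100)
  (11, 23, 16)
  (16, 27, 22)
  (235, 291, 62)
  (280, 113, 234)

(693,324,765): 324²+693² = 585225 = 765² → right
(25,110,100): 25²+100² = 10625 < 12100 = 110² → obtuse
(11,23,16): 11²+16² = 377 < 529 = 23² → obtuse
(16,27,22): 16²+22² = 740 > 729 = 27² → acute
(235,291,62): 62²+235² = 59069 < 84681 = 291² → obtuse
(280,113,234): 113²+234² = 67525 < 78400 = 280² → obtuse
1 of the 6 is right.

1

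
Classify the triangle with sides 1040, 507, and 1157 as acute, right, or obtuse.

right

Compare the square of the longest side to the sum of squares of the other two: 507² + 1040² = 1338649 = 1157².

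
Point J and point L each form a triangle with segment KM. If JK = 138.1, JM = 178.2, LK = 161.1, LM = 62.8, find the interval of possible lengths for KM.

From triangle JKM: |138.1 − 178.2| < KM < 138.1 + 178.2, i.e. 40.1 < KM < 316.3.
From triangle LKM: 98.3 < KM < 223.9.
Both must hold, so KM lies in the intersection.

98.3 < KM < 223.9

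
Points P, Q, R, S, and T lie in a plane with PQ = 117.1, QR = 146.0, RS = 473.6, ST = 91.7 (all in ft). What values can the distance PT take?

118.8 ≤ PT ≤ 828.4 ft

The maximum is all hops collinear in one direction: 117.1 + 146.0 + 473.6 + 91.7 = 828.4.
The longest hop is 473.6; the others sum to 354.8. Folding the others back against it leaves at least 473.6 − 354.8 = 118.8.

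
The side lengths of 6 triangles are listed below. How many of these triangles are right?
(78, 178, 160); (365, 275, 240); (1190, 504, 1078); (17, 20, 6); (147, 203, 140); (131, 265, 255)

4

(78,178,160): 78²+160² = 31684 = 178² → right
(365,275,240): 240²+275² = 133225 = 365² → right
(1190,504,1078): 504²+1078² = 1416100 = 1190² → right
(17,20,6): 6²+17² = 325 < 400 = 20² → obtuse
(147,203,140): 140²+147² = 41209 = 203² → right
(131,265,255): 131²+255² = 82186 > 70225 = 265² → acute
4 of the 6 are right.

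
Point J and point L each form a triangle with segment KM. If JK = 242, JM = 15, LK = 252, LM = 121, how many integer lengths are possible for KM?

From triangle JKM: 227 < KM < 257.
From triangle LKM: 131 < KM < 373.
Intersection: 227 < KM < 257, so integers 228 through 256: 29 values.

29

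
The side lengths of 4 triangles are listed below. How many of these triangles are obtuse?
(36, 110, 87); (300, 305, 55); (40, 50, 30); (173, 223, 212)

1

(36,110,87): 36²+87² = 8865 < 12100 = 110² → obtuse
(300,305,55): 55²+300² = 93025 = 305² → right
(40,50,30): 30²+40² = 2500 = 50² → right
(173,223,212): 173²+212² = 74873 > 49729 = 223² → acute
1 of the 4 is obtuse.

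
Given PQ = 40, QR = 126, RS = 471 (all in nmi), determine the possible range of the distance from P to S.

The maximum is all hops collinear in one direction: 40 + 126 + 471 = 637.
The longest hop is 471; the others sum to 166. Folding the others back against it leaves at least 471 − 166 = 305.

305 ≤ PS ≤ 637 nmi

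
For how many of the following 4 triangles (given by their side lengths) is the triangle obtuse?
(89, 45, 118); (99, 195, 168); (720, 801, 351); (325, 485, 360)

1

(89,45,118): 45²+89² = 9946 < 13924 = 118² → obtuse
(99,195,168): 99²+168² = 38025 = 195² → right
(720,801,351): 351²+720² = 641601 = 801² → right
(325,485,360): 325²+360² = 235225 = 485² → right
1 of the 4 is obtuse.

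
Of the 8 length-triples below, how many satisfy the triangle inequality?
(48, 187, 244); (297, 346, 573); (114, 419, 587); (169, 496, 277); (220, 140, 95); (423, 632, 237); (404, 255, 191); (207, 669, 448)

4

(48,187,244): 48+187 ≤ 244 → not valid
(297,346,573): 297+346 > 573 → valid
(114,419,587): 114+419 ≤ 587 → not valid
(169,277,496): 169+277 ≤ 496 → not valid
(95,140,220): 95+140 > 220 → valid
(237,423,632): 237+423 > 632 → valid
(191,255,404): 191+255 > 404 → valid
(207,448,669): 207+448 ≤ 669 → not valid
4 of the 8 triples form a triangle.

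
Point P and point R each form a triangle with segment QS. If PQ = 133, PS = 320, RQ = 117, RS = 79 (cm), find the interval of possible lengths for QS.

187 < QS < 196

From triangle PQS: |133 − 320| < QS < 133 + 320, i.e. 187 < QS < 453.
From triangle RQS: 38 < QS < 196.
Both must hold, so QS lies in the intersection.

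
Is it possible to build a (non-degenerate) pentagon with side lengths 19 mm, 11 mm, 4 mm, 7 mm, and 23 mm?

Yes

A pentagon exists iff every side is shorter than the sum of the others — equivalently, the longest side is less than the sum of the rest.
Longest side 23 < 41 (sum of the remaining 4), so yes.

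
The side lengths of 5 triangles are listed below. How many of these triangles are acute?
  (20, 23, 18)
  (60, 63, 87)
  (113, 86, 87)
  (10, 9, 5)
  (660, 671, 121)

3

(20,23,18): 18²+20² = 724 > 529 = 23² → acute
(60,63,87): 60²+63² = 7569 = 87² → right
(113,86,87): 86²+87² = 14965 > 12769 = 113² → acute
(10,9,5): 5²+9² = 106 > 100 = 10² → acute
(660,671,121): 121²+660² = 450241 = 671² → right
3 of the 5 are acute.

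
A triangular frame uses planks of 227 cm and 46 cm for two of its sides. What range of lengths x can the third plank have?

181 < x < 273

By the triangle inequality, x must be less than 227 + 46 = 273 and greater than |227 − 46| = 181.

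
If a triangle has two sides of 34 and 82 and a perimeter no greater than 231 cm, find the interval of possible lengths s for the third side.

Triangle inequality alone gives 48 < s < 116.
The perimeter condition gives s ≤ 231 − 34 − 82 = 115.
Intersecting the two: 48 < s ≤ 115.

48 < s ≤ 115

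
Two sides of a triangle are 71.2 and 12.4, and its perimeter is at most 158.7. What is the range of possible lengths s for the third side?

58.8 < s ≤ 75.1

Triangle inequality alone gives 58.8 < s < 83.6.
The perimeter condition gives s ≤ 158.7 − 71.2 − 12.4 = 75.1.
Intersecting the two: 58.8 < s ≤ 75.1.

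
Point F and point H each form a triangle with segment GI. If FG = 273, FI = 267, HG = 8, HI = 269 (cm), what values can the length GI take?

261 < GI < 277

From triangle FGI: |273 − 267| < GI < 273 + 267, i.e. 6 < GI < 540.
From triangle HGI: 261 < GI < 277.
Both must hold, so GI lies in the intersection.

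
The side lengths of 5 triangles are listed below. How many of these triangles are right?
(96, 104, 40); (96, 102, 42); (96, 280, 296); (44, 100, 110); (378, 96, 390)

(96,104,40): 40²+96² = 10816 = 104² → right
(96,102,42): 42²+96² = 10980 > 10404 = 102² → acute
(96,280,296): 96²+280² = 87616 = 296² → right
(44,100,110): 44²+100² = 11936 < 12100 = 110² → obtuse
(378,96,390): 96²+378² = 152100 = 390² → right
3 of the 5 are right.

3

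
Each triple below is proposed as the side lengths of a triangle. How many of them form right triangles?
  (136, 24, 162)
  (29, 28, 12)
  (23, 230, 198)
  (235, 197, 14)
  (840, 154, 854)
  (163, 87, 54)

(136,24,162): 24+136 ≤ 162, not a triangle
(29,28,12): 12²+28² = 928 > 841 = 29² → acute
(23,230,198): 23+198 ≤ 230, not a triangle
(235,197,14): 14+197 ≤ 235, not a triangle
(840,154,854): 154²+840² = 729316 = 854² → right
(163,87,54): 54+87 ≤ 163, not a triangle
1 of the 6 is right.

1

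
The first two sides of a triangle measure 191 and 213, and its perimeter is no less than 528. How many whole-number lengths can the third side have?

280

Triangle inequality: 22 < x < 404. Perimeter ≥ 528 gives x ≥ 528 − 191 − 213 = 124.
So 124 ≤ x < 404; integers 124 through 403: 280 values.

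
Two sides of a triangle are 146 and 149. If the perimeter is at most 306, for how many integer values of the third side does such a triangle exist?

8

Triangle inequality: 3 < x < 295. Perimeter ≤ 306 gives x ≤ 306 − 146 − 149 = 11.
So 3 < x ≤ 11; integers 4 through 11: 8 values.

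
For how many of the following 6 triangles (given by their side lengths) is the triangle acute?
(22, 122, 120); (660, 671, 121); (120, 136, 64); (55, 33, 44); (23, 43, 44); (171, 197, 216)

2

(22,122,120): 22²+120² = 14884 = 122² → right
(660,671,121): 121²+660² = 450241 = 671² → right
(120,136,64): 64²+120² = 18496 = 136² → right
(55,33,44): 33²+44² = 3025 = 55² → right
(23,43,44): 23²+43² = 2378 > 1936 = 44² → acute
(171,197,216): 171²+197² = 68050 > 46656 = 216² → acute
2 of the 6 are acute.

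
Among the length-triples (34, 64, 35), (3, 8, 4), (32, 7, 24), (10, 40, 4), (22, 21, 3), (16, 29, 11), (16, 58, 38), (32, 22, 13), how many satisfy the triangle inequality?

3

(34,35,64): 34+35 > 64 → valid
(3,4,8): 3+4 ≤ 8 → not valid
(7,24,32): 7+24 ≤ 32 → not valid
(4,10,40): 4+10 ≤ 40 → not valid
(3,21,22): 3+21 > 22 → valid
(11,16,29): 11+16 ≤ 29 → not valid
(16,38,58): 16+38 ≤ 58 → not valid
(13,22,32): 13+22 > 32 → valid
3 of the 8 triples form a triangle.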